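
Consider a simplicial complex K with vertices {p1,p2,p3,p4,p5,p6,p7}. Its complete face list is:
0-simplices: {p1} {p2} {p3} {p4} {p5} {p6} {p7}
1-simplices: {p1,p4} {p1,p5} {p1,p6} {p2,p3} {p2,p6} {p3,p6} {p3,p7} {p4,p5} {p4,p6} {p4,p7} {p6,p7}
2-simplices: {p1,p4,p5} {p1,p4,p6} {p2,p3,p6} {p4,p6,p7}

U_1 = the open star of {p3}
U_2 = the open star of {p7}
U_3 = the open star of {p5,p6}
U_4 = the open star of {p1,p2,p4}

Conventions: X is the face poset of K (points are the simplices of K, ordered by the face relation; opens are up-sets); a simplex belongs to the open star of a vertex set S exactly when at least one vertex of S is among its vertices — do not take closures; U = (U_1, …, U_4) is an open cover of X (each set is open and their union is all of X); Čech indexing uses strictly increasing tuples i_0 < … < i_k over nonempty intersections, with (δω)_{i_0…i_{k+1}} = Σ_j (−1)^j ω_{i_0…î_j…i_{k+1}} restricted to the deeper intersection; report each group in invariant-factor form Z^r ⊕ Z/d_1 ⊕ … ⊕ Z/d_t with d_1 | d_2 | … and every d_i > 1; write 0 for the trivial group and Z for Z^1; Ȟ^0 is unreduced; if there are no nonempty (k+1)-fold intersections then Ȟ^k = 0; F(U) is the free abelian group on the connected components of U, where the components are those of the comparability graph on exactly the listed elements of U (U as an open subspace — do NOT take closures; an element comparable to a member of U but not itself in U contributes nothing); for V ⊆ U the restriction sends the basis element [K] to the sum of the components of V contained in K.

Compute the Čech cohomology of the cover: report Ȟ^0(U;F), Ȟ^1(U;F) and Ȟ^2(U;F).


cover nerve:
  U1={{p3},{p2,p3},{p3,p6},{p3,p7},{p2,p3,p6}} U2={{p7},{p3,p7},{p4,p7},{p6,p7},{p4,p6,p7}} U3={{p5},{p6},{p1,p5},{p1,p6},{p2,p6},{p3,p6},{p4,p5},{p4,p6},{p6,p7},{p1,p4,p5},{p1,p4,p6},{p2,p3,p6},{p4,p6,p7}} U4={{p1},{p2},{p4},{p1,p4},{p1,p5},{p1,p6},{p2,p3},{p2,p6},{p4,p5},{p4,p6},{p4,p7},{p1,p4,p5},{p1,p4,p6},{p2,p3,p6},{p4,p6,p7}}
  U12={{p3,p7}} U13={{p3,p6},{p2,p3,p6}} U14={{p2,p3},{p2,p3,p6}} U23={{p6,p7},{p4,p6,p7}} U24={{p4,p7},{p4,p6,p7}} U34={{p1,p5},{p1,p6},{p2,p6},{p4,p5},{p4,p6},{p1,p4,p5},{p1,p4,p6},{p2,p3,p6},{p4,p6,p7}}
  U134={{p2,p3,p6}} U234={{p4,p6,p7}}
components per intersection:
  U1: {{p3},{p2,p3},{p3,p6},{p3,p7},{p2,p3,p6}}
  U2: {{p7},{p3,p7},{p4,p7},{p6,p7},{p4,p6,p7}}
  U3: {{p5},{p1,p5},{p4,p5},{p1,p4,p5}} {{p6},{p1,p6},{p2,p6},{p3,p6},{p4,p6},{p6,p7},{p1,p4,p6},{p2,p3,p6},{p4,p6,p7}}
  U4: {{p1},{p4},{p1,p4},{p1,p5},{p1,p6},{p4,p5},{p4,p6},{p4,p7},{p1,p4,p5},{p1,p4,p6},{p4,p6,p7}} {{p2},{p2,p3},{p2,p6},{p2,p3,p6}}
  U12: {{p3,p7}}
  U13: {{p3,p6},{p2,p3,p6}}
  U14: {{p2,p3},{p2,p3,p6}}
  U23: {{p6,p7},{p4,p6,p7}}
  U24: {{p4,p7},{p4,p6,p7}}
  U34: {{p1,p5},{p4,p5},{p1,p4,p5}} {{p1,p6},{p4,p6},{p1,p4,p6},{p4,p6,p7}} {{p2,p6},{p2,p3,p6}}
  U134: {{p2,p3,p6}}
  U234: {{p4,p6,p7}}
C dims 6,8,2; δ0: rk 5, SNF 1^5; δ1: rk 2, SNF 1^2
Ȟ^0: (6−5)−0=1 ⇒ Z
Ȟ^1: (8−2)−5=1 ⇒ Z
Ȟ^2: (2−0)−2=0 ⇒ 0

Ȟ^0(U;F) ≅ Z, Ȟ^1(U;F) ≅ Z, Ȟ^2(U;F) ≅ 0


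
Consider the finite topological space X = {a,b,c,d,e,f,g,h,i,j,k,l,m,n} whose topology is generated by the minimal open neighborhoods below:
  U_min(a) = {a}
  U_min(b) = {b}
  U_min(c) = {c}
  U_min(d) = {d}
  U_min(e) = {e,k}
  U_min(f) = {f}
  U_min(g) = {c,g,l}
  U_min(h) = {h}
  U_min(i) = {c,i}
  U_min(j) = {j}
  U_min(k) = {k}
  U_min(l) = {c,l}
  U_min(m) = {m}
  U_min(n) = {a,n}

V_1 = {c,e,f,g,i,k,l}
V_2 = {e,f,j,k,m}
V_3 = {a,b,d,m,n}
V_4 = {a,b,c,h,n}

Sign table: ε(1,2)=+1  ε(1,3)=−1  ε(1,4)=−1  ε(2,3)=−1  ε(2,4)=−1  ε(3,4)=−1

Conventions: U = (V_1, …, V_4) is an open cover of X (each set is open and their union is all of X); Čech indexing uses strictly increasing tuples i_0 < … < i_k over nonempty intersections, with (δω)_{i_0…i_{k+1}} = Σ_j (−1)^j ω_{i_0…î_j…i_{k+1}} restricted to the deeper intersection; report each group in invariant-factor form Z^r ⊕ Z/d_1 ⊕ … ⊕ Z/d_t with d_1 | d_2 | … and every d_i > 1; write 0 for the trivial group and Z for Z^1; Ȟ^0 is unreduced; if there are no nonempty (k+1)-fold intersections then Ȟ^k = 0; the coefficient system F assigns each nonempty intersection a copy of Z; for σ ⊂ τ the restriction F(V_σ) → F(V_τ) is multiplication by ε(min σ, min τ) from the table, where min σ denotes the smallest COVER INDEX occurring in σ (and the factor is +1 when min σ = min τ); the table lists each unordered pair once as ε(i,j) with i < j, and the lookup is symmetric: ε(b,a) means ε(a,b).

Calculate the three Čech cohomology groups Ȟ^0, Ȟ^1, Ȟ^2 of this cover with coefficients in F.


Ȟ^0 = 0, Ȟ^1 = Z/2 and Ȟ^2 = 0

intersection data:
  V12={e,f,k} V14={c} V23={m} V34={a,b,n}
C dims 4,4; δ0: rk 4, SNF 1^3·2
Ȟ^0 = (4 − 4) − 0 = 0, so Ȟ^0 ≅ 0
Ȟ^1 = (4 − 0) − 4 = 0 plus torsion [2], so Ȟ^1 ≅ Z/2
Ȟ^2 = (0 − 0) − 0 = 0, so Ȟ^2 ≅ 0


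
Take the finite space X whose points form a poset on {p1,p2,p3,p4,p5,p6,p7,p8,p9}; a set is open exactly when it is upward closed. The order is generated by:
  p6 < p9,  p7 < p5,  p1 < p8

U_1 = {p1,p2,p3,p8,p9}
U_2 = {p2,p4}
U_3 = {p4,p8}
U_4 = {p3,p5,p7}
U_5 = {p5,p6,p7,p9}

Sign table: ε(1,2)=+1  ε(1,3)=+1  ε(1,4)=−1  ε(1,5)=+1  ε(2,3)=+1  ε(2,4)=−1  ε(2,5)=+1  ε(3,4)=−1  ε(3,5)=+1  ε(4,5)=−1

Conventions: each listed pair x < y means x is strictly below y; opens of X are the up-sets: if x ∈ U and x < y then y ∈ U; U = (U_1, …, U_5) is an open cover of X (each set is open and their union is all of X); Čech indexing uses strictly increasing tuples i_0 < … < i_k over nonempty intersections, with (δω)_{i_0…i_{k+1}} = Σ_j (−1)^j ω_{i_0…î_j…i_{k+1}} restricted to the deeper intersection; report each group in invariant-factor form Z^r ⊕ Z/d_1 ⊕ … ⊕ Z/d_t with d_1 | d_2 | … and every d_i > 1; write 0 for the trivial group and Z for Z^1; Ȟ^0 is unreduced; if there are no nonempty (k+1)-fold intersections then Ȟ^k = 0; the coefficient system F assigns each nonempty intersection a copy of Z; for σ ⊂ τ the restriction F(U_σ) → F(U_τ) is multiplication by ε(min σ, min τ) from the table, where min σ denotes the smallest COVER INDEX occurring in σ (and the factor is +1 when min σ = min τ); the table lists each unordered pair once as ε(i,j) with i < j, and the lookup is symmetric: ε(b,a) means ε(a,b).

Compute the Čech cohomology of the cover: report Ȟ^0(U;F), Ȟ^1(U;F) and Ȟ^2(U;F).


Ȟ^0 = Z; Ȟ^1 = Z^2; Ȟ^2 = 0

nonempty intersections:
  U12={p2} U13={p8} U14={p3} U15={p9} U23={p4} U45={p5,p7}
C dims 5,6; δ0: rk 4, SNF 1^4
Ȟ^0: (5−4)−0=1 ⇒ Z
Ȟ^1: (6−0)−4=2 ⇒ Z^2
Ȟ^2: (0−0)−0=0 ⇒ 0


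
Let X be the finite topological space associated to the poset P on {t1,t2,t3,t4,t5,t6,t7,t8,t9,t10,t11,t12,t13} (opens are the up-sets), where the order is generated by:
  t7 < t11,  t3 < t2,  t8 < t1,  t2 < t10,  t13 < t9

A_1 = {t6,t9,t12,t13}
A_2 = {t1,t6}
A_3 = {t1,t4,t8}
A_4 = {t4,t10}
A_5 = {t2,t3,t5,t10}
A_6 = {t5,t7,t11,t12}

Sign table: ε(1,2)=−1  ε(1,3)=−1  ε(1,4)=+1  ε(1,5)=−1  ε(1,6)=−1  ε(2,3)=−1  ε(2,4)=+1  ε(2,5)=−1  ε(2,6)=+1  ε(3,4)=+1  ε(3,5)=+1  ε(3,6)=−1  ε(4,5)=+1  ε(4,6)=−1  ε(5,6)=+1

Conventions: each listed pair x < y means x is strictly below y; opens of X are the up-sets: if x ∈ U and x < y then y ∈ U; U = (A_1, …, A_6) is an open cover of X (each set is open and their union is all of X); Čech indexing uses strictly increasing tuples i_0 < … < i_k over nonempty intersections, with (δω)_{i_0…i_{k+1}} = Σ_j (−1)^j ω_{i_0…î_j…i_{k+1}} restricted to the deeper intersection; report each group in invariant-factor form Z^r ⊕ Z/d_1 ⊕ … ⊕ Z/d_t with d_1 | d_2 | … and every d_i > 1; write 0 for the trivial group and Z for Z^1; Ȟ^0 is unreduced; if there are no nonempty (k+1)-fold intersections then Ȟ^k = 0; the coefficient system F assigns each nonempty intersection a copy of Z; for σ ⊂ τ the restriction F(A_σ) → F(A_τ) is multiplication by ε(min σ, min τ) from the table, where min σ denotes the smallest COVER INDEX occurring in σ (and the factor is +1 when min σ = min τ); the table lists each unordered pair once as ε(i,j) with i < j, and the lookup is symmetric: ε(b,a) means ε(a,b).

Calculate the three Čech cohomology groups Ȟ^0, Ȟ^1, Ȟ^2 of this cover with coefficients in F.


Ȟ^0(U;F) ≅ 0; Ȟ^1(U;F) ≅ Z/2; Ȟ^2(U;F) ≅ 0

nerve of the cover:
  A12={t6} A16={t12} A23={t1} A34={t4} A45={t10} A56={t5}
C dims 6,6; δ0: rk 6, SNF 1^5·2
Ȟ^0 = (6 − 6) − 0 = 0, so Ȟ^0 ≅ 0
Ȟ^1 = (6 − 0) − 6 = 0 plus torsion [2], so Ȟ^1 ≅ Z/2
Ȟ^2 = (0 − 0) − 0 = 0, so Ȟ^2 ≅ 0


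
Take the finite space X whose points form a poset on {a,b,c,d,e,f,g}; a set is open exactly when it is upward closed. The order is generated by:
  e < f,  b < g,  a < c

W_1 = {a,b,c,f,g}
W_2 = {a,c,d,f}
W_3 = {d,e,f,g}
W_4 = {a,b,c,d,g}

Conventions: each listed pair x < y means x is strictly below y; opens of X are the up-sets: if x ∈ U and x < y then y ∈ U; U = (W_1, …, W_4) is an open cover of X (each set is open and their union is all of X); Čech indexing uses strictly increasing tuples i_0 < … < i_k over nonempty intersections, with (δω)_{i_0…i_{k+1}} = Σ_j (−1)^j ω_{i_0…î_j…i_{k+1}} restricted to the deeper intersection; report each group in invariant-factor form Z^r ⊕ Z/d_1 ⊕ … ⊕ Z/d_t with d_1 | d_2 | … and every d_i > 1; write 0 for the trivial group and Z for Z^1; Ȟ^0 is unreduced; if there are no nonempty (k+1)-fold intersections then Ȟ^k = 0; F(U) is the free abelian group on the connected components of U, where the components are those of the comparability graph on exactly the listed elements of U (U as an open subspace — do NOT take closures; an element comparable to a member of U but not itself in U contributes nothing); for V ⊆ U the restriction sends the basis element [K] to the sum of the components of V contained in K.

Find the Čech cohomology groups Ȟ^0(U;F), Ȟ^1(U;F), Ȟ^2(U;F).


Ȟ^0 = Z^4, Ȟ^1 = 0 and Ȟ^2 = 0

nerve simplices:
  W12={a,c,f} W13={f,g} W14={a,b,c,g} W23={d,f} W24={a,c,d} W34={d,g}
  W123={f} W124={a,c} W134={g} W234={d}
components per intersection:
  W1: {a,c} {b,g} {f}
  W2: {a,c} {d} {f}
  W3: {d} {e,f} {g}
  W4: {a,c} {b,g} {d}
  W12: {a,c} {f}
  W13: {f} {g}
  W14: {a,c} {b,g}
  W23: {d} {f}
  W24: {a,c} {d}
  W34: {d} {g}
  W123: {f}
  W124: {a,c}
  W134: {g}
  W234: {d}
C dims 12,12,4; δ0: rk 8, SNF 1^8; δ1: rk 4, SNF 1^4
degree 0: 12−8−0 = 4 → Ȟ^0 ≅ Z^4
degree 1: 12−4−8 = 0 → Ȟ^1 ≅ 0
degree 2: 4−0−4 = 0 → Ȟ^2 ≅ 0


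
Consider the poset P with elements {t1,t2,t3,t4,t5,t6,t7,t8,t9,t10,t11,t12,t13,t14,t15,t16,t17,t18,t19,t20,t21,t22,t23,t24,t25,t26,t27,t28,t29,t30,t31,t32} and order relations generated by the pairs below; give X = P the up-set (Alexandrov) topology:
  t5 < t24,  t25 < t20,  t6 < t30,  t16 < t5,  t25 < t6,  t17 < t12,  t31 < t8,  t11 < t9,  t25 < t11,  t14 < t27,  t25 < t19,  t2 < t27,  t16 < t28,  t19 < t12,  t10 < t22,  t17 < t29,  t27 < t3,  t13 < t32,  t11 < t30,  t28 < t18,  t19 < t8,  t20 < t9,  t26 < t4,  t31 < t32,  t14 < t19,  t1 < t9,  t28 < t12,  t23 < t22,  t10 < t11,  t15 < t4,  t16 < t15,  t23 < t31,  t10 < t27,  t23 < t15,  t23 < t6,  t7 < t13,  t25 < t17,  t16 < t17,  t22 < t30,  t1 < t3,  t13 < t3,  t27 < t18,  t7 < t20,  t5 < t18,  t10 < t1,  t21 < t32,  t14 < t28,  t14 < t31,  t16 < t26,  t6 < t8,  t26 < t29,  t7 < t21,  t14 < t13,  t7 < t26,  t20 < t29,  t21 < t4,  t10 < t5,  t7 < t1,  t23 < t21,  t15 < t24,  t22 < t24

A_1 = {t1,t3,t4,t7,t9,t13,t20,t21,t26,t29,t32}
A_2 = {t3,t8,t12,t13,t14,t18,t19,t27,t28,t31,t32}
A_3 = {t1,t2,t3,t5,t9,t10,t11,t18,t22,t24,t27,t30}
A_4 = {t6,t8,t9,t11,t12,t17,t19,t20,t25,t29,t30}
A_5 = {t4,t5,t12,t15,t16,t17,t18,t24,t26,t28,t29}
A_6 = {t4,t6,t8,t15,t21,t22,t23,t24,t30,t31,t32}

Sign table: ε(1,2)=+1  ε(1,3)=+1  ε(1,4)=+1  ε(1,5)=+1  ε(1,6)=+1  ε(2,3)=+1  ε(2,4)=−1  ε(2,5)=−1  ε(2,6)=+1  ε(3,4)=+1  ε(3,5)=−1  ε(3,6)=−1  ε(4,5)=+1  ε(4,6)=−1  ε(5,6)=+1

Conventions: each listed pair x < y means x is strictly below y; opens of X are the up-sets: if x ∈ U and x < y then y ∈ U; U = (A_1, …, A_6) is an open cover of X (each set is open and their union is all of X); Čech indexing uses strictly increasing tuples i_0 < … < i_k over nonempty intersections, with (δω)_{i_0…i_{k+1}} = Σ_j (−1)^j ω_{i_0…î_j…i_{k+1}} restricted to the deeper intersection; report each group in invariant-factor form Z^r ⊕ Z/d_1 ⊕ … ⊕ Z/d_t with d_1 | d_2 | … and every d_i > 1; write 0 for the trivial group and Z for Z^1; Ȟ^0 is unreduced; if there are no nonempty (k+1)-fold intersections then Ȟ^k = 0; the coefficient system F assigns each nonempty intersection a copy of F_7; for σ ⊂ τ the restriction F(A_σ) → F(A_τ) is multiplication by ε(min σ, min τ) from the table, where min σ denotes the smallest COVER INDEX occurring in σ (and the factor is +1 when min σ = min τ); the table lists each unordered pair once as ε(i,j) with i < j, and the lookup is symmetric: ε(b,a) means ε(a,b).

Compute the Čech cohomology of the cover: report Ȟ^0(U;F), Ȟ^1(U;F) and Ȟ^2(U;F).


Ȟ^0 = 0, Ȟ^1 = 0 and Ȟ^2 = Z/7

cover nerve:
  A12={t3,t13,t32} A13={t1,t3,t9} A14={t9,t20,t29} A15={t4,t26,t29} A16={t4,t21,t32} A23={t3,t18,t27} A24={t8,t12,t19} A25={t12,t18,t28} A26={t8,t31,t32} A34={t9,t11,t30} A35={t5,t18,t24} A36={t22,t24,t30} A45={t12,t17,t29} A46={t6,t8,t30} A56={t4,t15,t24}
  A123={t3} A126={t32} A134={t9} A145={t29} A156={t4} A235={t18} A245={t12} A246={t8} A346={t30} A356={t24}
C dims 6,15,10; δ0: rk_F7 6; δ1: rk_F7 9
Ȟ^0: (6−6)−0=0 ⇒ 0
Ȟ^1: (15−9)−6=0 ⇒ 0
Ȟ^2: (10−0)−9=1 ⇒ Z/7


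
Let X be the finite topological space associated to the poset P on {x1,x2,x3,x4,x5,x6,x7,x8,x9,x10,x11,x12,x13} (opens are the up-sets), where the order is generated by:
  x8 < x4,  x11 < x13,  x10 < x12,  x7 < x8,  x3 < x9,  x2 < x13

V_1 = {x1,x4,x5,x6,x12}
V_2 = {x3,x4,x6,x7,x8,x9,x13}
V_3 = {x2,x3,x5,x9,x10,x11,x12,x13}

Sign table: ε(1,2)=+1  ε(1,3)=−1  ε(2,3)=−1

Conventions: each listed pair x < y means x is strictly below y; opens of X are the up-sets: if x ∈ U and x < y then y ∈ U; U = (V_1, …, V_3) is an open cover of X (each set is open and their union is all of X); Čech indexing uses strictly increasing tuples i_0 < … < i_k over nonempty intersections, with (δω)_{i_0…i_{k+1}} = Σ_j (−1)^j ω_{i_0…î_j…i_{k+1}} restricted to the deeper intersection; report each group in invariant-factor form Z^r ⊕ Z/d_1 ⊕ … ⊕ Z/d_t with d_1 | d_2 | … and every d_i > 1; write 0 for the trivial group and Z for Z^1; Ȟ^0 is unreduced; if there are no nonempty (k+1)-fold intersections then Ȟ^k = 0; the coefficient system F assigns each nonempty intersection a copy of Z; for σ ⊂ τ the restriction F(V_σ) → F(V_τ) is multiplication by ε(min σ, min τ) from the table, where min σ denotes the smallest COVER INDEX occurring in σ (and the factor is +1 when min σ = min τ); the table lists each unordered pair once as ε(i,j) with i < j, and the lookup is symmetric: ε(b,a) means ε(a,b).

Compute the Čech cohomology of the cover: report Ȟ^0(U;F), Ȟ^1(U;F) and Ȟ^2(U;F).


cover nerve:
  V12={x4,x6} V13={x5,x12} V23={x3,x9,x13}
C dims 3,3; δ0: rk 2, SNF 1^2
Ȟ^0: (3−2)−0=1 ⇒ Z
Ȟ^1: (3−0)−2=1 ⇒ Z
Ȟ^2: (0−0)−0=0 ⇒ 0

Ȟ^0 = Z,  Ȟ^1 = Z,  Ȟ^2 = 0


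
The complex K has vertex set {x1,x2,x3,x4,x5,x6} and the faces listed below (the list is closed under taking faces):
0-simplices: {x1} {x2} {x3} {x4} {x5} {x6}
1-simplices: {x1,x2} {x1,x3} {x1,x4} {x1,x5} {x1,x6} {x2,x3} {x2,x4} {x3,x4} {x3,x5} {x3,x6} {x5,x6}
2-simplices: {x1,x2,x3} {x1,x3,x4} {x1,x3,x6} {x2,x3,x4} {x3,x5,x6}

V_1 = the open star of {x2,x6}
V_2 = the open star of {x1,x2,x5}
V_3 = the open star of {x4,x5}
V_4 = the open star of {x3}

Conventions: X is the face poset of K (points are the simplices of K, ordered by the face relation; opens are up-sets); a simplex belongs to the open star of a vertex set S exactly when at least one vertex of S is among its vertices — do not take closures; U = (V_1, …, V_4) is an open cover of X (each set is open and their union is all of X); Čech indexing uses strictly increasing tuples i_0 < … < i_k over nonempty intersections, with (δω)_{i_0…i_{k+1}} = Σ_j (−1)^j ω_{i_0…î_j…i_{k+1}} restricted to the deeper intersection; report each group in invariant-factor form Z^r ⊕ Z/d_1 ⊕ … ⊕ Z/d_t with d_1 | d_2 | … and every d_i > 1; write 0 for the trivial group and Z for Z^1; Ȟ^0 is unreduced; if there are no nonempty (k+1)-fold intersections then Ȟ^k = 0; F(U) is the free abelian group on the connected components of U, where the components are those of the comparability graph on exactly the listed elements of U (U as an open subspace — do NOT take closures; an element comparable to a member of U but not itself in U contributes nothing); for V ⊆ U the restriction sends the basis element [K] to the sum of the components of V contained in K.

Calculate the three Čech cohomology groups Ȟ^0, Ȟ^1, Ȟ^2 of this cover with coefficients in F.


nonempty intersections:
  V1={{x2},{x6},{x1,x2},{x1,x6},{x2,x3},{x2,x4},{x3,x6},{x5,x6},{x1,x2,x3},{x1,x3,x6},{x2,x3,x4},{x3,x5,x6}} V2={{x1},{x2},{x5},{x1,x2},{x1,x3},{x1,x4},{x1,x5},{x1,x6},{x2,x3},{x2,x4},{x3,x5},{x5,x6},{x1,x2,x3},{x1,x3,x4},{x1,x3,x6},{x2,x3,x4},{x3,x5,x6}} V3={{x4},{x5},{x1,x4},{x1,x5},{x2,x4},{x3,x4},{x3,x5},{x5,x6},{x1,x3,x4},{x2,x3,x4},{x3,x5,x6}} V4={{x3},{x1,x3},{x2,x3},{x3,x4},{x3,x5},{x3,x6},{x1,x2,x3},{x1,x3,x4},{x1,x3,x6},{x2,x3,x4},{x3,x5,x6}}
  V12={{x2},{x1,x2},{x1,x6},{x2,x3},{x2,x4},{x5,x6},{x1,x2,x3},{x1,x3,x6},{x2,x3,x4},{x3,x5,x6}} V13={{x2,x4},{x5,x6},{x2,x3,x4},{x3,x5,x6}} V14={{x2,x3},{x3,x6},{x1,x2,x3},{x1,x3,x6},{x2,x3,x4},{x3,x5,x6}} V23={{x5},{x1,x4},{x1,x5},{x2,x4},{x3,x5},{x5,x6},{x1,x3,x4},{x2,x3,x4},{x3,x5,x6}} V24={{x1,x3},{x2,x3},{x3,x5},{x1,x2,x3},{x1,x3,x4},{x1,x3,x6},{x2,x3,x4},{x3,x5,x6}} V34={{x3,x4},{x3,x5},{x1,x3,x4},{x2,x3,x4},{x3,x5,x6}}
  V123={{x2,x4},{x5,x6},{x2,x3,x4},{x3,x5,x6}} V124={{x2,x3},{x1,x2,x3},{x1,x3,x6},{x2,x3,x4},{x3,x5,x6}} V134={{x2,x3,x4},{x3,x5,x6}} V234={{x3,x5},{x1,x3,x4},{x2,x3,x4},{x3,x5,x6}}
  V1234={{x2,x3,x4},{x3,x5,x6}}
components per intersection:
  V1: {{x2},{x1,x2},{x2,x3},{x2,x4},{x1,x2,x3},{x2,x3,x4}} {{x6},{x1,x6},{x3,x6},{x5,x6},{x1,x3,x6},{x3,x5,x6}}
  V2: {{x1},{x2},{x5},{x1,x2},{x1,x3},{x1,x4},{x1,x5},{x1,x6},{x2,x3},{x2,x4},{x3,x5},{x5,x6},{x1,x2,x3},{x1,x3,x4},{x1,x3,x6},{x2,x3,x4},{x3,x5,x6}}
  V3: {{x4},{x1,x4},{x2,x4},{x3,x4},{x1,x3,x4},{x2,x3,x4}} {{x5},{x1,x5},{x3,x5},{x5,x6},{x3,x5,x6}}
  V4: {{x3},{x1,x3},{x2,x3},{x3,x4},{x3,x5},{x3,x6},{x1,x2,x3},{x1,x3,x4},{x1,x3,x6},{x2,x3,x4},{x3,x5,x6}}
  V12: {{x2},{x1,x2},{x2,x3},{x2,x4},{x1,x2,x3},{x2,x3,x4}} {{x1,x6},{x1,x3,x6}} {{x5,x6},{x3,x5,x6}}
  V13: {{x2,x4},{x2,x3,x4}} {{x5,x6},{x3,x5,x6}}
  V14: {{x2,x3},{x1,x2,x3},{x2,x3,x4}} {{x3,x6},{x1,x3,x6},{x3,x5,x6}}
  V23: {{x5},{x1,x5},{x3,x5},{x5,x6},{x3,x5,x6}} {{x1,x4},{x1,x3,x4}} {{x2,x4},{x2,x3,x4}}
  V24: {{x1,x3},{x2,x3},{x1,x2,x3},{x1,x3,x4},{x1,x3,x6},{x2,x3,x4}} {{x3,x5},{x3,x5,x6}}
  V34: {{x3,x4},{x1,x3,x4},{x2,x3,x4}} {{x3,x5},{x3,x5,x6}}
  V123: {{x2,x4},{x2,x3,x4}} {{x5,x6},{x3,x5,x6}}
  V124: {{x2,x3},{x1,x2,x3},{x2,x3,x4}} {{x1,x3,x6}} {{x3,x5,x6}}
  V134: {{x2,x3,x4}} {{x3,x5,x6}}
  V234: {{x3,x5},{x3,x5,x6}} {{x1,x3,x4}} {{x2,x3,x4}}
  V1234: {{x2,x3,x4}} {{x3,x5,x6}}
C dims 6,14,10,2; δ0: rk 5, SNF 1^5; δ1: rk 8, SNF 1^8; δ2: rk 2, SNF 1^2
Ȟ^0: (6−5)−0=1 ⇒ Z
Ȟ^1: (14−8)−5=1 ⇒ Z
Ȟ^2: (10−2)−8=0 ⇒ 0

Ȟ^0 = Z, Ȟ^1 = Z and Ȟ^2 = 0


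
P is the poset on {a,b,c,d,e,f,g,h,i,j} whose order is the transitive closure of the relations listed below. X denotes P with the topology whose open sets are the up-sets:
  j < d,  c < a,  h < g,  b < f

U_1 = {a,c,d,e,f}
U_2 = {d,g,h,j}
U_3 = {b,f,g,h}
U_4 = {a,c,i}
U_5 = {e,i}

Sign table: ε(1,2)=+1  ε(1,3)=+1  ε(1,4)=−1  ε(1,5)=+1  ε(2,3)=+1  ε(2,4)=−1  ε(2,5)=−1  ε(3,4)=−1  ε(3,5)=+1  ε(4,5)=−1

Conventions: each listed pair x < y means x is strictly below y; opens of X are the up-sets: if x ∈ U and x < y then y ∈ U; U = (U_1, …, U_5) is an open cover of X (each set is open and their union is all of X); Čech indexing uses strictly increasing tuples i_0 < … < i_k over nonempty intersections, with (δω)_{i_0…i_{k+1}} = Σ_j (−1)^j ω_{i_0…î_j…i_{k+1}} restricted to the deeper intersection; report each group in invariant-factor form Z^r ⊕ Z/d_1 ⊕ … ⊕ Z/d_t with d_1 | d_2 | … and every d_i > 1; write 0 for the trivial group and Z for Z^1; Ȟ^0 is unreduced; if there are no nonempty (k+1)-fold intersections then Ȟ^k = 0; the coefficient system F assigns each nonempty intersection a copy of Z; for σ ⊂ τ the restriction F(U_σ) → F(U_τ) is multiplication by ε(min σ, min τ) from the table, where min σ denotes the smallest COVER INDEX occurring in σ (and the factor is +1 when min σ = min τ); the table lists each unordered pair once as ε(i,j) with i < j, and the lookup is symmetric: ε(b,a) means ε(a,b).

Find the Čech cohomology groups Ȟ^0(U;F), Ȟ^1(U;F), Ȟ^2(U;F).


Ȟ^0 = Z, Ȟ^1 = Z^2 and Ȟ^2 = 0

nerve of the cover:
  U12={d} U13={f} U14={a,c} U15={e} U23={g,h} U45={i}
C dims 5,6; δ0: rk 4, SNF 1^4
Ȟ^0 = (5 − 4) − 0 = 1, so Ȟ^0 ≅ Z
Ȟ^1 = (6 − 0) − 4 = 2, so Ȟ^1 ≅ Z^2
Ȟ^2 = (0 − 0) − 0 = 0, so Ȟ^2 ≅ 0


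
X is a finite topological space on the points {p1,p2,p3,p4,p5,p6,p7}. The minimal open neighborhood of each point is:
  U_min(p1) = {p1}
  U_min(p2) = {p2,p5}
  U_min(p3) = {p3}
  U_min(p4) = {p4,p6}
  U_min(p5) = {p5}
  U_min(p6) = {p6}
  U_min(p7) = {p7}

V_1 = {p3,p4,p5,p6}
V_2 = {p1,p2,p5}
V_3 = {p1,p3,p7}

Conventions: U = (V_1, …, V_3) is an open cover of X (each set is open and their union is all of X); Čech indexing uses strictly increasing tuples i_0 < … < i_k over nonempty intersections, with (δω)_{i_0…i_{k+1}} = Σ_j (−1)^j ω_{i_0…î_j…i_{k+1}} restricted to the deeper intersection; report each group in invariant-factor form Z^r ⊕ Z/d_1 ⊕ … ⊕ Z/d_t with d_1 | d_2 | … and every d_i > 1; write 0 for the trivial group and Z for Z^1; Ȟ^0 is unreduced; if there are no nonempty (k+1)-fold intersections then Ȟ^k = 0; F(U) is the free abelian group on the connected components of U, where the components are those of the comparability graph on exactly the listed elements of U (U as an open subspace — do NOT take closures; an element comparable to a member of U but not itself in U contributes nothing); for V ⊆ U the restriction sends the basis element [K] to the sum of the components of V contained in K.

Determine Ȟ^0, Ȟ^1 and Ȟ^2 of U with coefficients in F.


cover nerve:
  V12={p5} V13={p3} V23={p1}
components per intersection:
  V1: {p3} {p4,p6} {p5}
  V2: {p1} {p2,p5}
  V3: {p1} {p3} {p7}
  V12: {p5}
  V13: {p3}
  V23: {p1}
C dims 8,3; δ0: rk 3, SNF 1^3
Ȟ^0: (8−3)−0=5 ⇒ Z^5
Ȟ^1: (3−0)−3=0 ⇒ 0
Ȟ^2: (0−0)−0=0 ⇒ 0

Ȟ^0 ≅ Z^5; Ȟ^1 ≅ 0; Ȟ^2 ≅ 0


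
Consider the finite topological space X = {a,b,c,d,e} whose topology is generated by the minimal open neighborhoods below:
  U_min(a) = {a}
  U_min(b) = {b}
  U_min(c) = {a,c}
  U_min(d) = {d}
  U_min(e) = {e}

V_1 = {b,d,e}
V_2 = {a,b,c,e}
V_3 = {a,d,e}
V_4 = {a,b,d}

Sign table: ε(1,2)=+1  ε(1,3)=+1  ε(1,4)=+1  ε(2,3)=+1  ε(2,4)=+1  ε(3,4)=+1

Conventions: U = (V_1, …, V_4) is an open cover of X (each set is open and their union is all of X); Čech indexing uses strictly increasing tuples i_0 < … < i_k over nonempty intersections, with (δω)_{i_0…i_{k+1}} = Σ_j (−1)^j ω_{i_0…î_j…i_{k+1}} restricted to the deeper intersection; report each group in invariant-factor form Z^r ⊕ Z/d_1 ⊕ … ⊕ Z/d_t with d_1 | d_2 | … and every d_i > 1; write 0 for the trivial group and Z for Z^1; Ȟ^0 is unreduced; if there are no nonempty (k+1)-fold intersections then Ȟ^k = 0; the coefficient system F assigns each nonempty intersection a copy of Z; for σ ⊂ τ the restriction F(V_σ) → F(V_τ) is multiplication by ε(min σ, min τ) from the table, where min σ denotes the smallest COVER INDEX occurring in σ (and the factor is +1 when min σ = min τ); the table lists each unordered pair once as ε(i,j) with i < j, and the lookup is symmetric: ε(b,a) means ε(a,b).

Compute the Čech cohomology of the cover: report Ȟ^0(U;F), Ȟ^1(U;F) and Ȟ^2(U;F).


Ȟ^0(U;F) ≅ Z,  Ȟ^1(U;F) ≅ 0,  Ȟ^2(U;F) ≅ Z

nerve of the cover:
  V12={b,e} V13={d,e} V14={b,d} V23={a,e} V24={a,b} V34={a,d}
  V123={e} V124={b} V134={d} V234={a}
C dims 4,6,4; δ0: rk 3, SNF 1^3; δ1: rk 3, SNF 1^3
Ȟ^0 = (4 − 3) − 0 = 1, so Ȟ^0 ≅ Z
Ȟ^1 = (6 − 3) − 3 = 0, so Ȟ^1 ≅ 0
Ȟ^2 = (4 − 0) − 3 = 1, so Ȟ^2 ≅ Z


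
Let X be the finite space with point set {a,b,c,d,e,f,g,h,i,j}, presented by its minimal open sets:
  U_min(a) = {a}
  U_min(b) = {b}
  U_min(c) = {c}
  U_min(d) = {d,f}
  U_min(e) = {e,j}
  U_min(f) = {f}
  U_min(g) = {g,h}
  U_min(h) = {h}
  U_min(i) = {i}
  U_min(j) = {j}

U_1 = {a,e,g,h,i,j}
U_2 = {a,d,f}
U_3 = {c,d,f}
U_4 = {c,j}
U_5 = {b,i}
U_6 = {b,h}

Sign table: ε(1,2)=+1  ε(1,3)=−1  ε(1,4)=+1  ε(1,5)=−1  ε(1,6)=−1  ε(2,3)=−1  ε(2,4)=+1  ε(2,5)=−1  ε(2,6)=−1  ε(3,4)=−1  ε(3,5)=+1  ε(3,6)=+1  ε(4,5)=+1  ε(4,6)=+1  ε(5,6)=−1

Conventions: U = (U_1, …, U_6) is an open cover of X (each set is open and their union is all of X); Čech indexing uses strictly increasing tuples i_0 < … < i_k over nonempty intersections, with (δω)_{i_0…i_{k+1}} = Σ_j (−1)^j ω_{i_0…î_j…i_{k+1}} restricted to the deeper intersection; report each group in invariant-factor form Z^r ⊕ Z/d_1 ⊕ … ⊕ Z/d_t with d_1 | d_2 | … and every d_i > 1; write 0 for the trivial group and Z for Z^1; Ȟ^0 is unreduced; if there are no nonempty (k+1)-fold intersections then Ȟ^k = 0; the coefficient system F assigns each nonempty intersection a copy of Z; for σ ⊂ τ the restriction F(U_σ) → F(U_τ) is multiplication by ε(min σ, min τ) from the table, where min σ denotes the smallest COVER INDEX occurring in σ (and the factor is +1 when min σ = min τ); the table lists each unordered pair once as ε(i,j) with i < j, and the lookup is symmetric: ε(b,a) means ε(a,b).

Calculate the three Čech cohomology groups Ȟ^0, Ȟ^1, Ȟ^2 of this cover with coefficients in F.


Ȟ^0(U;F) ≅ 0,  Ȟ^1(U;F) ≅ Z ⊕ Z/2,  Ȟ^2(U;F) ≅ 0

cover nerve:
  U12={a} U14={j} U15={i} U16={h} U23={d,f} U34={c} U56={b}
C dims 6,7; δ0: rk 6, SNF 1^5·2
Ȟ^0: (6−6)−0=0 ⇒ 0
Ȟ^1: (7−0)−6=1 plus torsion [2] ⇒ Z ⊕ Z/2
Ȟ^2: (0−0)−0=0 ⇒ 0


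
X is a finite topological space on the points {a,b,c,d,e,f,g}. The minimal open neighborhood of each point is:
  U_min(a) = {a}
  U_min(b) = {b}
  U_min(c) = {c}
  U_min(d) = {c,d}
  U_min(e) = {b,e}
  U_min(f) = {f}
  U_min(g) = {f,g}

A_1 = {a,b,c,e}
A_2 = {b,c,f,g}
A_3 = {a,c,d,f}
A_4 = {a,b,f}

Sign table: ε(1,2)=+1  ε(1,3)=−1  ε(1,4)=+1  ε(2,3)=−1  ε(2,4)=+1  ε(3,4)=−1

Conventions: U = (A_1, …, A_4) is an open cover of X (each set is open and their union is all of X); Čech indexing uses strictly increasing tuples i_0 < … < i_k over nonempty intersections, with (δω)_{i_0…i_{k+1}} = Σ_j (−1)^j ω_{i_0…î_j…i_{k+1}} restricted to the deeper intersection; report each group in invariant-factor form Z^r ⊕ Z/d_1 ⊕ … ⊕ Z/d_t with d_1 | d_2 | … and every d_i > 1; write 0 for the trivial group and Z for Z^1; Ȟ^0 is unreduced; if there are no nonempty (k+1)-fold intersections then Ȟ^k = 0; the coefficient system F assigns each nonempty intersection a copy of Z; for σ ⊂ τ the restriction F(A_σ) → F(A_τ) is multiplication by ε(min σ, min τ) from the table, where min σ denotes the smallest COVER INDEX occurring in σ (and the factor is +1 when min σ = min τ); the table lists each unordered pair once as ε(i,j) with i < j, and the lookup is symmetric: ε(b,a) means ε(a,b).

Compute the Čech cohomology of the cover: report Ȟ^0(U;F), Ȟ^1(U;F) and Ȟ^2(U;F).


nerve of the cover:
  A12={b,c} A13={a,c} A14={a,b} A23={c,f} A24={b,f} A34={a,f}
  A123={c} A124={b} A134={a} A234={f}
C dims 4,6,4; δ0: rk 3, SNF 1^3; δ1: rk 3, SNF 1^3
Ȟ^0 = (4 − 3) − 0 = 1, so Ȟ^0 ≅ Z
Ȟ^1 = (6 − 3) − 3 = 0, so Ȟ^1 ≅ 0
Ȟ^2 = (4 − 0) − 3 = 1, so Ȟ^2 ≅ Z

Ȟ^0(U;F) ≅ Z, Ȟ^1(U;F) ≅ 0, Ȟ^2(U;F) ≅ Z


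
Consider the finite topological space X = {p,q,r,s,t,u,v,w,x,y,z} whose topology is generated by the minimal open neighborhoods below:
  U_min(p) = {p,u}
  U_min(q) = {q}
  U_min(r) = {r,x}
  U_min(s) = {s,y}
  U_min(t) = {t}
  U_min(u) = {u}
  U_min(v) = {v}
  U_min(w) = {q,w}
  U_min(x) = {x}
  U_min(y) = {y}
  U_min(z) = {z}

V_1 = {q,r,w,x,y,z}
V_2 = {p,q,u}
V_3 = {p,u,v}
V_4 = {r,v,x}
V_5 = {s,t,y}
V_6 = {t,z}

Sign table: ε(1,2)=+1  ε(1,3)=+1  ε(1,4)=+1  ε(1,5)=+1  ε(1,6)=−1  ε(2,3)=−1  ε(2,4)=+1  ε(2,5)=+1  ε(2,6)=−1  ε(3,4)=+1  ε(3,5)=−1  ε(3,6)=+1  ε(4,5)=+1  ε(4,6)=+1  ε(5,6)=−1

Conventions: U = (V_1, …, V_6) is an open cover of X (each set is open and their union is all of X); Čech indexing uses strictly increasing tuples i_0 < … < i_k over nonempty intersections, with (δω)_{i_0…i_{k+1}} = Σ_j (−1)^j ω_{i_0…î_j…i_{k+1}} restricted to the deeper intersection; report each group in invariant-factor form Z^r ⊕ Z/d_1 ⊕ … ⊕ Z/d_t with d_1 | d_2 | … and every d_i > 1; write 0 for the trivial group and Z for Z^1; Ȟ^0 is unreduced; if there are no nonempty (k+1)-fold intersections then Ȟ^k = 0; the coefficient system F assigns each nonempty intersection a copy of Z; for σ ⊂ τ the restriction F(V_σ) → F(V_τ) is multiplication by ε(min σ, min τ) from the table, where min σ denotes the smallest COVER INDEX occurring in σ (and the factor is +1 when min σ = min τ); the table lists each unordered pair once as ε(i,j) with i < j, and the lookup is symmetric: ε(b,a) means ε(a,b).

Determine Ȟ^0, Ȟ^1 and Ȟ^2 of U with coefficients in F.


Ȟ^0 ≅ 0, Ȟ^1 ≅ Z ⊕ Z/2 and Ȟ^2 ≅ 0

intersection data:
  V12={q} V14={r,x} V15={y} V16={z} V23={p,u} V34={v} V56={t}
C dims 6,7; δ0: rk 6, SNF 1^5·2
Ȟ^0 = (6 − 6) − 0 = 0, so Ȟ^0 ≅ 0
Ȟ^1 = (7 − 0) − 6 = 1 plus torsion [2], so Ȟ^1 ≅ Z ⊕ Z/2
Ȟ^2 = (0 − 0) − 0 = 0, so Ȟ^2 ≅ 0


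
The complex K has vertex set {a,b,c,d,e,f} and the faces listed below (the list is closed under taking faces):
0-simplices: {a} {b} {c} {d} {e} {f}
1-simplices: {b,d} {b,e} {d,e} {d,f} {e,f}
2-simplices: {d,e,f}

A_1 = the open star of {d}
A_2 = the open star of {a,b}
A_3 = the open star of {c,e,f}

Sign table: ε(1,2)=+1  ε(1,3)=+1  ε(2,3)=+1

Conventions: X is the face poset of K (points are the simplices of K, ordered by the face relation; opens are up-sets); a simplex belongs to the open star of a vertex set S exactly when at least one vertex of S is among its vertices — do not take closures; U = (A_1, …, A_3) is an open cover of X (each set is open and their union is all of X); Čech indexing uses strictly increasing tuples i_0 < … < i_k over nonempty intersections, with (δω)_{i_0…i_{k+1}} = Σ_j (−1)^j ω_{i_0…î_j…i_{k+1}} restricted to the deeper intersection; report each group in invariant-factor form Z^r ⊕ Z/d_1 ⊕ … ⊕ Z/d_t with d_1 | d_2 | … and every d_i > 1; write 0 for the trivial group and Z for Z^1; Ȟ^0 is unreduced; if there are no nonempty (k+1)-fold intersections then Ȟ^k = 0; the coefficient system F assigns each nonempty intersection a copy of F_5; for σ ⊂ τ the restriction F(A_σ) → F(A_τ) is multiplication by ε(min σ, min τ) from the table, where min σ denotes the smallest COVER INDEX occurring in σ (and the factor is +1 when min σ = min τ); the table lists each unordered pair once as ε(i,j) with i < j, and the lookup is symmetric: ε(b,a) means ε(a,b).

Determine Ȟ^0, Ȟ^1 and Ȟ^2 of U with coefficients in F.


Ȟ^0 = Z/5, Ȟ^1 = Z/5 and Ȟ^2 = 0

nonempty intersections:
  A1={{d},{b,d},{d,e},{d,f},{d,e,f}} A2={{a},{b},{b,d},{b,e}} A3={{c},{e},{f},{b,e},{d,e},{d,f},{e,f},{d,e,f}}
  A12={{b,d}} A13={{d,e},{d,f},{d,e,f}} A23={{b,e}}
C dims 3,3; δ0: rk_F5 2
Ȟ^0: (3−2)−0=1 ⇒ Z/5
Ȟ^1: (3−0)−2=1 ⇒ Z/5
Ȟ^2: (0−0)−0=0 ⇒ 0


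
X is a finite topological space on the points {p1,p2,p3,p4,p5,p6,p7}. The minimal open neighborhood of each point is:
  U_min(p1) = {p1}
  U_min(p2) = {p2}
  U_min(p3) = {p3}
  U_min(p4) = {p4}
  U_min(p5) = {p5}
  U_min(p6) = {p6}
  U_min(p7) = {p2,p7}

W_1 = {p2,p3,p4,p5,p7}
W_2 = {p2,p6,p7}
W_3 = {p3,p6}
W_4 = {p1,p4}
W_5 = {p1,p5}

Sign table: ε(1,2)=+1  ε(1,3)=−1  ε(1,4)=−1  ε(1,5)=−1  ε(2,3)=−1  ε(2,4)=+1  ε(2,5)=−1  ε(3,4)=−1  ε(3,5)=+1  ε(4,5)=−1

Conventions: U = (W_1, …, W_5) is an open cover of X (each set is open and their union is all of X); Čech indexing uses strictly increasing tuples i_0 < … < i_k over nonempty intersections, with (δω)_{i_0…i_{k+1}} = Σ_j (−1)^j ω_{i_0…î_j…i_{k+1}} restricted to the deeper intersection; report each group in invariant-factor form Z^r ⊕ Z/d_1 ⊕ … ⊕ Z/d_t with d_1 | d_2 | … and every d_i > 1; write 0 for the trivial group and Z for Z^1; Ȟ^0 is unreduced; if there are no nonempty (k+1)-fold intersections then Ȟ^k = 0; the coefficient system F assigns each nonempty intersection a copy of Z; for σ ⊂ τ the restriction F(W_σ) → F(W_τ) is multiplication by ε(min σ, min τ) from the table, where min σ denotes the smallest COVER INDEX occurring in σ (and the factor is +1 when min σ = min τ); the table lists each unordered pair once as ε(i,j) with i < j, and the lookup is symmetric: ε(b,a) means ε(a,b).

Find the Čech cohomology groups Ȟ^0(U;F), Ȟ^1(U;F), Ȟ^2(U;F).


cover nerve:
  W12={p2,p7} W13={p3} W14={p4} W15={p5} W23={p6} W45={p1}
C dims 5,6; δ0: rk 5, SNF 1^4·2
Ȟ^0: (5−5)−0=0 ⇒ 0
Ȟ^1: (6−0)−5=1 plus torsion [2] ⇒ Z ⊕ Z/2
Ȟ^2: (0−0)−0=0 ⇒ 0

Ȟ^0 ≅ 0,  Ȟ^1 ≅ Z ⊕ Z/2,  Ȟ^2 ≅ 0


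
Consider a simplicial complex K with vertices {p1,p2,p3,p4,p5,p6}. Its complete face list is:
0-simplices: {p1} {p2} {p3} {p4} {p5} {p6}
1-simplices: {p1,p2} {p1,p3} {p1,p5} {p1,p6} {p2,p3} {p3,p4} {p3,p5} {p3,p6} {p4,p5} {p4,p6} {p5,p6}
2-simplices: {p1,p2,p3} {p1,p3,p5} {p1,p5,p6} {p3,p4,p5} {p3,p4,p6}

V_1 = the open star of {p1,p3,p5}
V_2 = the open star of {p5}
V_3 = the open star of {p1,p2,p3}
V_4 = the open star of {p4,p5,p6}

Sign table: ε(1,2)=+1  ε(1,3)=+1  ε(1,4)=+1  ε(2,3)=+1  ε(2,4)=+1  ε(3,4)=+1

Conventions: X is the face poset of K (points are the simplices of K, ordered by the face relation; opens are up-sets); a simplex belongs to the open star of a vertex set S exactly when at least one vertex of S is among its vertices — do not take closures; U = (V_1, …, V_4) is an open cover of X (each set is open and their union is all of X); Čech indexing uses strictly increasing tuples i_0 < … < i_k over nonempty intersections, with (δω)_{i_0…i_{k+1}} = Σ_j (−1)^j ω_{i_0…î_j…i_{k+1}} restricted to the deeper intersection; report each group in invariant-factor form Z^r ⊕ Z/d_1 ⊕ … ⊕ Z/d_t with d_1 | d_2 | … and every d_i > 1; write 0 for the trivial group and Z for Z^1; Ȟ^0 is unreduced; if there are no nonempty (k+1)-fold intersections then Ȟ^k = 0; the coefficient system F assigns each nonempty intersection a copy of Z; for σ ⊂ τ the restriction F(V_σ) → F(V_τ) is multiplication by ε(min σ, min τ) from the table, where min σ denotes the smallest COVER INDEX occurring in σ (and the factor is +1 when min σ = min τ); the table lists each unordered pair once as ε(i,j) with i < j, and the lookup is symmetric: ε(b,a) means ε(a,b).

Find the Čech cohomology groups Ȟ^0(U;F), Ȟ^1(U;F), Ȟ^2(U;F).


Ȟ^0(U;F) ≅ Z; Ȟ^1(U;F) ≅ 0; Ȟ^2(U;F) ≅ 0

nerve of the cover:
  V1={{p1},{p3},{p5},{p1,p2},{p1,p3},{p1,p5},{p1,p6},{p2,p3},{p3,p4},{p3,p5},{p3,p6},{p4,p5},{p5,p6},{p1,p2,p3},{p1,p3,p5},{p1,p5,p6},{p3,p4,p5},{p3,p4,p6}} V2={{p5},{p1,p5},{p3,p5},{p4,p5},{p5,p6},{p1,p3,p5},{p1,p5,p6},{p3,p4,p5}} V3={{p1},{p2},{p3},{p1,p2},{p1,p3},{p1,p5},{p1,p6},{p2,p3},{p3,p4},{p3,p5},{p3,p6},{p1,p2,p3},{p1,p3,p5},{p1,p5,p6},{p3,p4,p5},{p3,p4,p6}} V4={{p4},{p5},{p6},{p1,p5},{p1,p6},{p3,p4},{p3,p5},{p3,p6},{p4,p5},{p4,p6},{p5,p6},{p1,p3,p5},{p1,p5,p6},{p3,p4,p5},{p3,p4,p6}}
  V12={{p5},{p1,p5},{p3,p5},{p4,p5},{p5,p6},{p1,p3,p5},{p1,p5,p6},{p3,p4,p5}} V13={{p1},{p3},{p1,p2},{p1,p3},{p1,p5},{p1,p6},{p2,p3},{p3,p4},{p3,p5},{p3,p6},{p1,p2,p3},{p1,p3,p5},{p1,p5,p6},{p3,p4,p5},{p3,p4,p6}} V14={{p5},{p1,p5},{p1,p6},{p3,p4},{p3,p5},{p3,p6},{p4,p5},{p5,p6},{p1,p3,p5},{p1,p5,p6},{p3,p4,p5},{p3,p4,p6}} V23={{p1,p5},{p3,p5},{p1,p3,p5},{p1,p5,p6},{p3,p4,p5}} V24={{p5},{p1,p5},{p3,p5},{p4,p5},{p5,p6},{p1,p3,p5},{p1,p5,p6},{p3,p4,p5}} V34={{p1,p5},{p1,p6},{p3,p4},{p3,p5},{p3,p6},{p1,p3,p5},{p1,p5,p6},{p3,p4,p5},{p3,p4,p6}}
  V123={{p1,p5},{p3,p5},{p1,p3,p5},{p1,p5,p6},{p3,p4,p5}} V124={{p5},{p1,p5},{p3,p5},{p4,p5},{p5,p6},{p1,p3,p5},{p1,p5,p6},{p3,p4,p5}} V134={{p1,p5},{p1,p6},{p3,p4},{p3,p5},{p3,p6},{p1,p3,p5},{p1,p5,p6},{p3,p4,p5},{p3,p4,p6}} V234={{p1,p5},{p3,p5},{p1,p3,p5},{p1,p5,p6},{p3,p4,p5}}
  V1234={{p1,p5},{p3,p5},{p1,p3,p5},{p1,p5,p6},{p3,p4,p5}}
C dims 4,6,4,1; δ0: rk 3, SNF 1^3; δ1: rk 3, SNF 1^3; δ2: rk 1, SNF 1^1
Ȟ^0 = (4 − 3) − 0 = 1, so Ȟ^0 ≅ Z
Ȟ^1 = (6 − 3) − 3 = 0, so Ȟ^1 ≅ 0
Ȟ^2 = (4 − 1) − 3 = 0, so Ȟ^2 ≅ 0


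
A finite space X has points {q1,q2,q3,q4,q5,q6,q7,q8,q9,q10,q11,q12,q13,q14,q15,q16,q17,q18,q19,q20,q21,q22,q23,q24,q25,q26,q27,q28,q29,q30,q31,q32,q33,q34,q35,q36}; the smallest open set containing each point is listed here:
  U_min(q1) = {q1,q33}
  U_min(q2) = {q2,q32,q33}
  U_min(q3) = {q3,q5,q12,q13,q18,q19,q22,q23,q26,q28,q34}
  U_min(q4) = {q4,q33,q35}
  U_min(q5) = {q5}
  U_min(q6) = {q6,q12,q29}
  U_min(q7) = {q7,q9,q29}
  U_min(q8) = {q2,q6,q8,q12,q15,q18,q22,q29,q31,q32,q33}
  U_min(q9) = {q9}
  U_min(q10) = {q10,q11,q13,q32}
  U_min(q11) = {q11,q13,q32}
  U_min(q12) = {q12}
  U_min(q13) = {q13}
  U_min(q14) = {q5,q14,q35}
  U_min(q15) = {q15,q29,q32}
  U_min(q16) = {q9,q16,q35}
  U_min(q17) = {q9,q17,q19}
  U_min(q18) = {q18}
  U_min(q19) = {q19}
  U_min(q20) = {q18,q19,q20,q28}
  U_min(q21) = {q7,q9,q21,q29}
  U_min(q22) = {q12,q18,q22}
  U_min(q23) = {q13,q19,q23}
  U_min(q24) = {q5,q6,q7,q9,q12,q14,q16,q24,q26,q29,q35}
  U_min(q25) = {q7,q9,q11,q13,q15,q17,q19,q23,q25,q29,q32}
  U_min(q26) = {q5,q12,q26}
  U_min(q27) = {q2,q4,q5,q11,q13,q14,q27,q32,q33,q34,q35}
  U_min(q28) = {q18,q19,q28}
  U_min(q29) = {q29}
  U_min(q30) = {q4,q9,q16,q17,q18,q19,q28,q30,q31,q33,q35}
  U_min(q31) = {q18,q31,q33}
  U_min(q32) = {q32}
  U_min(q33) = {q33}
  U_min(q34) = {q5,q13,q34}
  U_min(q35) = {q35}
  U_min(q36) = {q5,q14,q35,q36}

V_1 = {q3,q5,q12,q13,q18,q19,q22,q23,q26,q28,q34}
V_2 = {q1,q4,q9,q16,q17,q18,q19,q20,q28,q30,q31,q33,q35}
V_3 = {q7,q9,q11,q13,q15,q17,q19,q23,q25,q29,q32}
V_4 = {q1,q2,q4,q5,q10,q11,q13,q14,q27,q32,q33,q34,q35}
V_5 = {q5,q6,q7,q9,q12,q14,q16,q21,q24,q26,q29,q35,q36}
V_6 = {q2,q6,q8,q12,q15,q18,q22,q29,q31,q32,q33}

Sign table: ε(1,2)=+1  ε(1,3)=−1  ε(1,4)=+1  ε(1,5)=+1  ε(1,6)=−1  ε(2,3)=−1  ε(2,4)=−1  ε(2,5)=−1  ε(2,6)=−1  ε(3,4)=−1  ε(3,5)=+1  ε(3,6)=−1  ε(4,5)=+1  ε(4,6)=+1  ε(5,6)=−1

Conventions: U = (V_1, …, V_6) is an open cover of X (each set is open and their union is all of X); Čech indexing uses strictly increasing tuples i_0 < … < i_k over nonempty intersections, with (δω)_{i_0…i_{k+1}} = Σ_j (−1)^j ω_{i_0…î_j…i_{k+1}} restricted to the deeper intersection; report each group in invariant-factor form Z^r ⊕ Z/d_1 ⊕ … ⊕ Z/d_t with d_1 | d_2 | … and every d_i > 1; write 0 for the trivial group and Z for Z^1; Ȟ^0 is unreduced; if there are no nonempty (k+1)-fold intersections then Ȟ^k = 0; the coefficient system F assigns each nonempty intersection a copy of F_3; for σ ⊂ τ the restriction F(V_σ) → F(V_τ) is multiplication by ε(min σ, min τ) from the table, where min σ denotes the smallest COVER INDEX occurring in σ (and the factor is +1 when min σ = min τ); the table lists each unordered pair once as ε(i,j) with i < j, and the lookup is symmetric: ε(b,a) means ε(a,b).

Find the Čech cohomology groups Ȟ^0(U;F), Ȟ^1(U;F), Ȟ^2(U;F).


Ȟ^0(U;F) ≅ 0, Ȟ^1(U;F) ≅ 0, Ȟ^2(U;F) ≅ Z/3

cover nerve:
  V12={q18,q19,q28} V13={q13,q19,q23} V14={q5,q13,q34} V15={q5,q12,q26} V16={q12,q18,q22} V23={q9,q17,q19} V24={q1,q4,q33,q35} V25={q9,q16,q35} V26={q18,q31,q33} V34={q11,q13,q32} V35={q7,q9,q29} V36={q15,q29,q32} V45={q5,q14,q35} V46={q2,q32,q33} V56={q6,q12,q29}
  V123={q19} V126={q18} V134={q13} V145={q5} V156={q12} V235={q9} V245={q35} V246={q33} V346={q32} V356={q29}
C dims 6,15,10; δ0: rk_F3 6; δ1: rk_F3 9
Ȟ^0: (6−6)−0=0 ⇒ 0
Ȟ^1: (15−9)−6=0 ⇒ 0
Ȟ^2: (10−0)−9=1 ⇒ Z/3
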